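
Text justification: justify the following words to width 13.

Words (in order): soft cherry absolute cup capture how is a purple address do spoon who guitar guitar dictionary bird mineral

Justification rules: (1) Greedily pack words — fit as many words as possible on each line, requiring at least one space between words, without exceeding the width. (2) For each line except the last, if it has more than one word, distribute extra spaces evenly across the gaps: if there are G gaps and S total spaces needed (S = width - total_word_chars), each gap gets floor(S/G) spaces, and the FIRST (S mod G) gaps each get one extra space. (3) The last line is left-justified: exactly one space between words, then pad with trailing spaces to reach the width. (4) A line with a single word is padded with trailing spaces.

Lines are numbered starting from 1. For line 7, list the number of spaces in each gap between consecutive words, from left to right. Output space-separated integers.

Answer: 1

Derivation:
Line 1: ['soft', 'cherry'] (min_width=11, slack=2)
Line 2: ['absolute', 'cup'] (min_width=12, slack=1)
Line 3: ['capture', 'how'] (min_width=11, slack=2)
Line 4: ['is', 'a', 'purple'] (min_width=11, slack=2)
Line 5: ['address', 'do'] (min_width=10, slack=3)
Line 6: ['spoon', 'who'] (min_width=9, slack=4)
Line 7: ['guitar', 'guitar'] (min_width=13, slack=0)
Line 8: ['dictionary'] (min_width=10, slack=3)
Line 9: ['bird', 'mineral'] (min_width=12, slack=1)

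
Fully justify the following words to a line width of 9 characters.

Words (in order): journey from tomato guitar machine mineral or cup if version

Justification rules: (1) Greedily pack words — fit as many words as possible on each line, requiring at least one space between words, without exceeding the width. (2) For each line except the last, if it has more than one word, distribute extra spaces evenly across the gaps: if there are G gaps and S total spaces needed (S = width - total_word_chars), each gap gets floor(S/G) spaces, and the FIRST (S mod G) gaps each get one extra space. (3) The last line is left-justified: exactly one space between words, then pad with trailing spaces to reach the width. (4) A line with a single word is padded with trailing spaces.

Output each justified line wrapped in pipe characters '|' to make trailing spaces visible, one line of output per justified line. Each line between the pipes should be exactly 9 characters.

Line 1: ['journey'] (min_width=7, slack=2)
Line 2: ['from'] (min_width=4, slack=5)
Line 3: ['tomato'] (min_width=6, slack=3)
Line 4: ['guitar'] (min_width=6, slack=3)
Line 5: ['machine'] (min_width=7, slack=2)
Line 6: ['mineral'] (min_width=7, slack=2)
Line 7: ['or', 'cup', 'if'] (min_width=9, slack=0)
Line 8: ['version'] (min_width=7, slack=2)

Answer: |journey  |
|from     |
|tomato   |
|guitar   |
|machine  |
|mineral  |
|or cup if|
|version  |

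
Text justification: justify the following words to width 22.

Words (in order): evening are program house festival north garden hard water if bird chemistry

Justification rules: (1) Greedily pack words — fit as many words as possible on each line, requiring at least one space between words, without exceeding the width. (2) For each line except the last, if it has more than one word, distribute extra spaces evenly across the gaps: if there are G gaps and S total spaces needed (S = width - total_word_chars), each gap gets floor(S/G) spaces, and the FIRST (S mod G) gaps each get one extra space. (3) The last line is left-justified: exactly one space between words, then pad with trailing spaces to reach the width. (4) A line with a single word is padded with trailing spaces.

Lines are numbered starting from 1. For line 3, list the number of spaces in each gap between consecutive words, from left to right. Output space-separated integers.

Answer: 2 2 1

Derivation:
Line 1: ['evening', 'are', 'program'] (min_width=19, slack=3)
Line 2: ['house', 'festival', 'north'] (min_width=20, slack=2)
Line 3: ['garden', 'hard', 'water', 'if'] (min_width=20, slack=2)
Line 4: ['bird', 'chemistry'] (min_width=14, slack=8)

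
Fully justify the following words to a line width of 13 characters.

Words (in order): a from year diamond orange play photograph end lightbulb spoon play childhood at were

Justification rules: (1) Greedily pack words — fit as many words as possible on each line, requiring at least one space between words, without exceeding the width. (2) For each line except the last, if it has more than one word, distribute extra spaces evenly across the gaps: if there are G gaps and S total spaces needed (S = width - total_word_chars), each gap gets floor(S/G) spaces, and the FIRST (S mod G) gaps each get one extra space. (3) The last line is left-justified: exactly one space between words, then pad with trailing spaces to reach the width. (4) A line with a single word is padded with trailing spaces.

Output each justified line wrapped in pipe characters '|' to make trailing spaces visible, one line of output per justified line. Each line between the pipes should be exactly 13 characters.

Answer: |a  from  year|
|diamond      |
|orange   play|
|photograph   |
|end lightbulb|
|spoon    play|
|childhood  at|
|were         |

Derivation:
Line 1: ['a', 'from', 'year'] (min_width=11, slack=2)
Line 2: ['diamond'] (min_width=7, slack=6)
Line 3: ['orange', 'play'] (min_width=11, slack=2)
Line 4: ['photograph'] (min_width=10, slack=3)
Line 5: ['end', 'lightbulb'] (min_width=13, slack=0)
Line 6: ['spoon', 'play'] (min_width=10, slack=3)
Line 7: ['childhood', 'at'] (min_width=12, slack=1)
Line 8: ['were'] (min_width=4, slack=9)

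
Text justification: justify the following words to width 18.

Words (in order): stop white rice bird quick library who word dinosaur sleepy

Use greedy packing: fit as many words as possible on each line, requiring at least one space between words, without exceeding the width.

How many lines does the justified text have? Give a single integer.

Answer: 4

Derivation:
Line 1: ['stop', 'white', 'rice'] (min_width=15, slack=3)
Line 2: ['bird', 'quick', 'library'] (min_width=18, slack=0)
Line 3: ['who', 'word', 'dinosaur'] (min_width=17, slack=1)
Line 4: ['sleepy'] (min_width=6, slack=12)
Total lines: 4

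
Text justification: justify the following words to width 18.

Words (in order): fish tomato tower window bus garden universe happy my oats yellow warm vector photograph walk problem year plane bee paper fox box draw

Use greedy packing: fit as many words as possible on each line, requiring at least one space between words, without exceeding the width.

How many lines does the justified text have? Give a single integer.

Answer: 8

Derivation:
Line 1: ['fish', 'tomato', 'tower'] (min_width=17, slack=1)
Line 2: ['window', 'bus', 'garden'] (min_width=17, slack=1)
Line 3: ['universe', 'happy', 'my'] (min_width=17, slack=1)
Line 4: ['oats', 'yellow', 'warm'] (min_width=16, slack=2)
Line 5: ['vector', 'photograph'] (min_width=17, slack=1)
Line 6: ['walk', 'problem', 'year'] (min_width=17, slack=1)
Line 7: ['plane', 'bee', 'paper'] (min_width=15, slack=3)
Line 8: ['fox', 'box', 'draw'] (min_width=12, slack=6)
Total lines: 8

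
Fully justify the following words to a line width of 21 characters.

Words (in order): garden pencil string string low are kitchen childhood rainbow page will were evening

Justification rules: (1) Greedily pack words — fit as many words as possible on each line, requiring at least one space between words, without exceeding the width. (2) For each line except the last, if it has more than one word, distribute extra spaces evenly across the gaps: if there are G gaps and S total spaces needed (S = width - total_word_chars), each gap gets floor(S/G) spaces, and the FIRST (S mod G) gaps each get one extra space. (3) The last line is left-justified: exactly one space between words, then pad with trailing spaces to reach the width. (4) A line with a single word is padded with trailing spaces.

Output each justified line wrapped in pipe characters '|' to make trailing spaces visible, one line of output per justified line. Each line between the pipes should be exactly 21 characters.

Answer: |garden  pencil string|
|string     low    are|
|kitchen     childhood|
|rainbow   page   will|
|were evening         |

Derivation:
Line 1: ['garden', 'pencil', 'string'] (min_width=20, slack=1)
Line 2: ['string', 'low', 'are'] (min_width=14, slack=7)
Line 3: ['kitchen', 'childhood'] (min_width=17, slack=4)
Line 4: ['rainbow', 'page', 'will'] (min_width=17, slack=4)
Line 5: ['were', 'evening'] (min_width=12, slack=9)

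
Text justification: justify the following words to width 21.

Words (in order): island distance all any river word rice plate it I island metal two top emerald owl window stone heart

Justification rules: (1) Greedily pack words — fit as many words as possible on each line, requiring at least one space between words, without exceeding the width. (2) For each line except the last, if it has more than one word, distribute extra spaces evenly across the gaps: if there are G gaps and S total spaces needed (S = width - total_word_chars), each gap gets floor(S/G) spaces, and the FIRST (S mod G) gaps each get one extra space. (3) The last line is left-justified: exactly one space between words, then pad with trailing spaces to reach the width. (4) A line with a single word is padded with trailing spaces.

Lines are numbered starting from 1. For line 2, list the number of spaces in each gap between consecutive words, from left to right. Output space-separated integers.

Line 1: ['island', 'distance', 'all'] (min_width=19, slack=2)
Line 2: ['any', 'river', 'word', 'rice'] (min_width=19, slack=2)
Line 3: ['plate', 'it', 'I', 'island'] (min_width=17, slack=4)
Line 4: ['metal', 'two', 'top', 'emerald'] (min_width=21, slack=0)
Line 5: ['owl', 'window', 'stone'] (min_width=16, slack=5)
Line 6: ['heart'] (min_width=5, slack=16)

Answer: 2 2 1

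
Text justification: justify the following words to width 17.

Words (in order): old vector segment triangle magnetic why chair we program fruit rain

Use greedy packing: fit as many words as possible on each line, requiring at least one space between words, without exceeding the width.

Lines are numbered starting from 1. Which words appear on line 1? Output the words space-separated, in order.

Line 1: ['old', 'vector'] (min_width=10, slack=7)
Line 2: ['segment', 'triangle'] (min_width=16, slack=1)
Line 3: ['magnetic', 'why'] (min_width=12, slack=5)
Line 4: ['chair', 'we', 'program'] (min_width=16, slack=1)
Line 5: ['fruit', 'rain'] (min_width=10, slack=7)

Answer: old vector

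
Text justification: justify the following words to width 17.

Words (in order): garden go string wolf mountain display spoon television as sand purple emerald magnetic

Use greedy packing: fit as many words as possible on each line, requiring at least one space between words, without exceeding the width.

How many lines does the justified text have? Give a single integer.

Answer: 6

Derivation:
Line 1: ['garden', 'go', 'string'] (min_width=16, slack=1)
Line 2: ['wolf', 'mountain'] (min_width=13, slack=4)
Line 3: ['display', 'spoon'] (min_width=13, slack=4)
Line 4: ['television', 'as'] (min_width=13, slack=4)
Line 5: ['sand', 'purple'] (min_width=11, slack=6)
Line 6: ['emerald', 'magnetic'] (min_width=16, slack=1)
Total lines: 6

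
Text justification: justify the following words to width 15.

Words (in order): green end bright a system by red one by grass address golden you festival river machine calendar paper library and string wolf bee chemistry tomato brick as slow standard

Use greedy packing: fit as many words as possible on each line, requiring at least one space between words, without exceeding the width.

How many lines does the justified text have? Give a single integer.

Answer: 13

Derivation:
Line 1: ['green', 'end'] (min_width=9, slack=6)
Line 2: ['bright', 'a', 'system'] (min_width=15, slack=0)
Line 3: ['by', 'red', 'one', 'by'] (min_width=13, slack=2)
Line 4: ['grass', 'address'] (min_width=13, slack=2)
Line 5: ['golden', 'you'] (min_width=10, slack=5)
Line 6: ['festival', 'river'] (min_width=14, slack=1)
Line 7: ['machine'] (min_width=7, slack=8)
Line 8: ['calendar', 'paper'] (min_width=14, slack=1)
Line 9: ['library', 'and'] (min_width=11, slack=4)
Line 10: ['string', 'wolf', 'bee'] (min_width=15, slack=0)
Line 11: ['chemistry'] (min_width=9, slack=6)
Line 12: ['tomato', 'brick', 'as'] (min_width=15, slack=0)
Line 13: ['slow', 'standard'] (min_width=13, slack=2)
Total lines: 13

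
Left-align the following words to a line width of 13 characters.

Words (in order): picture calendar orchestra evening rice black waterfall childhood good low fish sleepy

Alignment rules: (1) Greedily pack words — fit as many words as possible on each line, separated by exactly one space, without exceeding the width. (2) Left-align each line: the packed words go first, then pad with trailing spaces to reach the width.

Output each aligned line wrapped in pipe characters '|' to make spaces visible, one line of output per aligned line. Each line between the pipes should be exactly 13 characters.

Line 1: ['picture'] (min_width=7, slack=6)
Line 2: ['calendar'] (min_width=8, slack=5)
Line 3: ['orchestra'] (min_width=9, slack=4)
Line 4: ['evening', 'rice'] (min_width=12, slack=1)
Line 5: ['black'] (min_width=5, slack=8)
Line 6: ['waterfall'] (min_width=9, slack=4)
Line 7: ['childhood'] (min_width=9, slack=4)
Line 8: ['good', 'low', 'fish'] (min_width=13, slack=0)
Line 9: ['sleepy'] (min_width=6, slack=7)

Answer: |picture      |
|calendar     |
|orchestra    |
|evening rice |
|black        |
|waterfall    |
|childhood    |
|good low fish|
|sleepy       |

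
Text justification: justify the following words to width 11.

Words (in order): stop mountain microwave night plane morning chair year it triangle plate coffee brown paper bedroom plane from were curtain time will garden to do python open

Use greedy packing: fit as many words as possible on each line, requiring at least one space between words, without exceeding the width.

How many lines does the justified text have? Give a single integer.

Answer: 18

Derivation:
Line 1: ['stop'] (min_width=4, slack=7)
Line 2: ['mountain'] (min_width=8, slack=3)
Line 3: ['microwave'] (min_width=9, slack=2)
Line 4: ['night', 'plane'] (min_width=11, slack=0)
Line 5: ['morning'] (min_width=7, slack=4)
Line 6: ['chair', 'year'] (min_width=10, slack=1)
Line 7: ['it', 'triangle'] (min_width=11, slack=0)
Line 8: ['plate'] (min_width=5, slack=6)
Line 9: ['coffee'] (min_width=6, slack=5)
Line 10: ['brown', 'paper'] (min_width=11, slack=0)
Line 11: ['bedroom'] (min_width=7, slack=4)
Line 12: ['plane', 'from'] (min_width=10, slack=1)
Line 13: ['were'] (min_width=4, slack=7)
Line 14: ['curtain'] (min_width=7, slack=4)
Line 15: ['time', 'will'] (min_width=9, slack=2)
Line 16: ['garden', 'to'] (min_width=9, slack=2)
Line 17: ['do', 'python'] (min_width=9, slack=2)
Line 18: ['open'] (min_width=4, slack=7)
Total lines: 18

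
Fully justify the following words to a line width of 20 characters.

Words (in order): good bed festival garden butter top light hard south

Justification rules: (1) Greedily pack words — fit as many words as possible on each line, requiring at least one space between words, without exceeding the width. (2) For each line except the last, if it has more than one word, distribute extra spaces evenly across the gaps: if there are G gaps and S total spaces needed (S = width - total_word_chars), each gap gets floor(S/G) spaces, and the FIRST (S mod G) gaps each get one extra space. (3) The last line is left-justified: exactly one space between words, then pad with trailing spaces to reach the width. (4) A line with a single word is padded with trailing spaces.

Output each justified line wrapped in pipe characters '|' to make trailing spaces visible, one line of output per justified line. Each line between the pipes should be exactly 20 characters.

Answer: |good   bed  festival|
|garden   butter  top|
|light hard south    |

Derivation:
Line 1: ['good', 'bed', 'festival'] (min_width=17, slack=3)
Line 2: ['garden', 'butter', 'top'] (min_width=17, slack=3)
Line 3: ['light', 'hard', 'south'] (min_width=16, slack=4)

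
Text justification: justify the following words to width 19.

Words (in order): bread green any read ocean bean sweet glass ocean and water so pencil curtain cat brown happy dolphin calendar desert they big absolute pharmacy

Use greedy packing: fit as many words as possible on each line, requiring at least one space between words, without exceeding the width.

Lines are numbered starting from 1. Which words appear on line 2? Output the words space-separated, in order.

Line 1: ['bread', 'green', 'any'] (min_width=15, slack=4)
Line 2: ['read', 'ocean', 'bean'] (min_width=15, slack=4)
Line 3: ['sweet', 'glass', 'ocean'] (min_width=17, slack=2)
Line 4: ['and', 'water', 'so', 'pencil'] (min_width=19, slack=0)
Line 5: ['curtain', 'cat', 'brown'] (min_width=17, slack=2)
Line 6: ['happy', 'dolphin'] (min_width=13, slack=6)
Line 7: ['calendar', 'desert'] (min_width=15, slack=4)
Line 8: ['they', 'big', 'absolute'] (min_width=17, slack=2)
Line 9: ['pharmacy'] (min_width=8, slack=11)

Answer: read ocean bean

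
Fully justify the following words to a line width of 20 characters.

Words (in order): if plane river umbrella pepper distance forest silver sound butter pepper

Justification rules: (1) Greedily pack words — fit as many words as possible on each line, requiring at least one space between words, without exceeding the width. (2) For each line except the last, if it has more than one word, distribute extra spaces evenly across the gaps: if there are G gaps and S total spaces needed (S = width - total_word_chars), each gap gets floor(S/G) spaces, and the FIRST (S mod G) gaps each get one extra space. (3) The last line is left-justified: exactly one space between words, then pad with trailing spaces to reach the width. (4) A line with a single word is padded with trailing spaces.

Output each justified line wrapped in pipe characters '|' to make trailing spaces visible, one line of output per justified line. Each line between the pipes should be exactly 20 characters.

Line 1: ['if', 'plane', 'river'] (min_width=14, slack=6)
Line 2: ['umbrella', 'pepper'] (min_width=15, slack=5)
Line 3: ['distance', 'forest'] (min_width=15, slack=5)
Line 4: ['silver', 'sound', 'butter'] (min_width=19, slack=1)
Line 5: ['pepper'] (min_width=6, slack=14)

Answer: |if    plane    river|
|umbrella      pepper|
|distance      forest|
|silver  sound butter|
|pepper              |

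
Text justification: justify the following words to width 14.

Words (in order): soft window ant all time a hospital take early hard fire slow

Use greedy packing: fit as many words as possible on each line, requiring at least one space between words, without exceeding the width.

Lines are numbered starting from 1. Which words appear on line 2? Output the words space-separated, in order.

Answer: ant all time a

Derivation:
Line 1: ['soft', 'window'] (min_width=11, slack=3)
Line 2: ['ant', 'all', 'time', 'a'] (min_width=14, slack=0)
Line 3: ['hospital', 'take'] (min_width=13, slack=1)
Line 4: ['early', 'hard'] (min_width=10, slack=4)
Line 5: ['fire', 'slow'] (min_width=9, slack=5)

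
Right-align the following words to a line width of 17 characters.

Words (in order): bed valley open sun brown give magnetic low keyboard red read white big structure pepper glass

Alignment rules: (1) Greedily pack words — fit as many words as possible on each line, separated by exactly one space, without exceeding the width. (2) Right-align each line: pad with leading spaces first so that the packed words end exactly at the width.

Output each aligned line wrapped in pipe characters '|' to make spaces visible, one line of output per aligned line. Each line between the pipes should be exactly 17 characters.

Answer: |  bed valley open|
|   sun brown give|
|     magnetic low|
|keyboard red read|
|        white big|
| structure pepper|
|            glass|

Derivation:
Line 1: ['bed', 'valley', 'open'] (min_width=15, slack=2)
Line 2: ['sun', 'brown', 'give'] (min_width=14, slack=3)
Line 3: ['magnetic', 'low'] (min_width=12, slack=5)
Line 4: ['keyboard', 'red', 'read'] (min_width=17, slack=0)
Line 5: ['white', 'big'] (min_width=9, slack=8)
Line 6: ['structure', 'pepper'] (min_width=16, slack=1)
Line 7: ['glass'] (min_width=5, slack=12)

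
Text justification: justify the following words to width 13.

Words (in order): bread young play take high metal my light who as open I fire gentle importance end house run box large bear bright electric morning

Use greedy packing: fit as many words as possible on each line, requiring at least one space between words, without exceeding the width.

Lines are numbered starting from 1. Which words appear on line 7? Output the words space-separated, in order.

Line 1: ['bread', 'young'] (min_width=11, slack=2)
Line 2: ['play', 'take'] (min_width=9, slack=4)
Line 3: ['high', 'metal', 'my'] (min_width=13, slack=0)
Line 4: ['light', 'who', 'as'] (min_width=12, slack=1)
Line 5: ['open', 'I', 'fire'] (min_width=11, slack=2)
Line 6: ['gentle'] (min_width=6, slack=7)
Line 7: ['importance'] (min_width=10, slack=3)
Line 8: ['end', 'house', 'run'] (min_width=13, slack=0)
Line 9: ['box', 'large'] (min_width=9, slack=4)
Line 10: ['bear', 'bright'] (min_width=11, slack=2)
Line 11: ['electric'] (min_width=8, slack=5)
Line 12: ['morning'] (min_width=7, slack=6)

Answer: importance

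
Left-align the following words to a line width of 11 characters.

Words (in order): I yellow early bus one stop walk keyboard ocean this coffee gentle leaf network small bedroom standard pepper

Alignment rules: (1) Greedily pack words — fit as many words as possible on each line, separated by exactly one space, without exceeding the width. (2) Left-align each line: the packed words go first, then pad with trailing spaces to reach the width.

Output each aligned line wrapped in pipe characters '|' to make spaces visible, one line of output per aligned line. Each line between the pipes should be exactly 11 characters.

Line 1: ['I', 'yellow'] (min_width=8, slack=3)
Line 2: ['early', 'bus'] (min_width=9, slack=2)
Line 3: ['one', 'stop'] (min_width=8, slack=3)
Line 4: ['walk'] (min_width=4, slack=7)
Line 5: ['keyboard'] (min_width=8, slack=3)
Line 6: ['ocean', 'this'] (min_width=10, slack=1)
Line 7: ['coffee'] (min_width=6, slack=5)
Line 8: ['gentle', 'leaf'] (min_width=11, slack=0)
Line 9: ['network'] (min_width=7, slack=4)
Line 10: ['small'] (min_width=5, slack=6)
Line 11: ['bedroom'] (min_width=7, slack=4)
Line 12: ['standard'] (min_width=8, slack=3)
Line 13: ['pepper'] (min_width=6, slack=5)

Answer: |I yellow   |
|early bus  |
|one stop   |
|walk       |
|keyboard   |
|ocean this |
|coffee     |
|gentle leaf|
|network    |
|small      |
|bedroom    |
|standard   |
|pepper     |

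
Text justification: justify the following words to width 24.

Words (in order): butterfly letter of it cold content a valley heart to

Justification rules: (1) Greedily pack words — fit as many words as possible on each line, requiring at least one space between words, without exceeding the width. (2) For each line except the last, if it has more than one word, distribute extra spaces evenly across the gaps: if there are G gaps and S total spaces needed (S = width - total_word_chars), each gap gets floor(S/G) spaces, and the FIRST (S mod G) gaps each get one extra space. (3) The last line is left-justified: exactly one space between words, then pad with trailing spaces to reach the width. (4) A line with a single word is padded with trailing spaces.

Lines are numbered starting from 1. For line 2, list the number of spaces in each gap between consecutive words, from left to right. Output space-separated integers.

Answer: 2 2 2

Derivation:
Line 1: ['butterfly', 'letter', 'of', 'it'] (min_width=22, slack=2)
Line 2: ['cold', 'content', 'a', 'valley'] (min_width=21, slack=3)
Line 3: ['heart', 'to'] (min_width=8, slack=16)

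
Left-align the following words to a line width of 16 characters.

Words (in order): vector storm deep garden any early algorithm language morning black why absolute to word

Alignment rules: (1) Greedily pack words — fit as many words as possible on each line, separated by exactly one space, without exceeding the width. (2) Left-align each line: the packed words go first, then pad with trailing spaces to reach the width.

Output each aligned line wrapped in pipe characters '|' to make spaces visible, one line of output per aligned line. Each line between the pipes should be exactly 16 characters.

Answer: |vector storm    |
|deep garden any |
|early algorithm |
|language morning|
|black why       |
|absolute to word|

Derivation:
Line 1: ['vector', 'storm'] (min_width=12, slack=4)
Line 2: ['deep', 'garden', 'any'] (min_width=15, slack=1)
Line 3: ['early', 'algorithm'] (min_width=15, slack=1)
Line 4: ['language', 'morning'] (min_width=16, slack=0)
Line 5: ['black', 'why'] (min_width=9, slack=7)
Line 6: ['absolute', 'to', 'word'] (min_width=16, slack=0)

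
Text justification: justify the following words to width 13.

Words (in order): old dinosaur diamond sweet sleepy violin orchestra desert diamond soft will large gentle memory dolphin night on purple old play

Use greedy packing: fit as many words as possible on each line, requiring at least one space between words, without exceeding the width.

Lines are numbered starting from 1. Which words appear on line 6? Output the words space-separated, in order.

Answer: diamond soft

Derivation:
Line 1: ['old', 'dinosaur'] (min_width=12, slack=1)
Line 2: ['diamond', 'sweet'] (min_width=13, slack=0)
Line 3: ['sleepy', 'violin'] (min_width=13, slack=0)
Line 4: ['orchestra'] (min_width=9, slack=4)
Line 5: ['desert'] (min_width=6, slack=7)
Line 6: ['diamond', 'soft'] (min_width=12, slack=1)
Line 7: ['will', 'large'] (min_width=10, slack=3)
Line 8: ['gentle', 'memory'] (min_width=13, slack=0)
Line 9: ['dolphin', 'night'] (min_width=13, slack=0)
Line 10: ['on', 'purple', 'old'] (min_width=13, slack=0)
Line 11: ['play'] (min_width=4, slack=9)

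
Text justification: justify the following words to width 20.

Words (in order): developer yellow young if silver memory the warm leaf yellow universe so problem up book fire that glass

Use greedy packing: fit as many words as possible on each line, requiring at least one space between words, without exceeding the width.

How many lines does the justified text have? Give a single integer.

Answer: 6

Derivation:
Line 1: ['developer', 'yellow'] (min_width=16, slack=4)
Line 2: ['young', 'if', 'silver'] (min_width=15, slack=5)
Line 3: ['memory', 'the', 'warm', 'leaf'] (min_width=20, slack=0)
Line 4: ['yellow', 'universe', 'so'] (min_width=18, slack=2)
Line 5: ['problem', 'up', 'book', 'fire'] (min_width=20, slack=0)
Line 6: ['that', 'glass'] (min_width=10, slack=10)
Total lines: 6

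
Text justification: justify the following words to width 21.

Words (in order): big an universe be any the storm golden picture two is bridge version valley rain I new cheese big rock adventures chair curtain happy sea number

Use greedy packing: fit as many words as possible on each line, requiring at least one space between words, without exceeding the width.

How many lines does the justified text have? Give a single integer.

Answer: 8

Derivation:
Line 1: ['big', 'an', 'universe', 'be'] (min_width=18, slack=3)
Line 2: ['any', 'the', 'storm', 'golden'] (min_width=20, slack=1)
Line 3: ['picture', 'two', 'is', 'bridge'] (min_width=21, slack=0)
Line 4: ['version', 'valley', 'rain', 'I'] (min_width=21, slack=0)
Line 5: ['new', 'cheese', 'big', 'rock'] (min_width=19, slack=2)
Line 6: ['adventures', 'chair'] (min_width=16, slack=5)
Line 7: ['curtain', 'happy', 'sea'] (min_width=17, slack=4)
Line 8: ['number'] (min_width=6, slack=15)
Total lines: 8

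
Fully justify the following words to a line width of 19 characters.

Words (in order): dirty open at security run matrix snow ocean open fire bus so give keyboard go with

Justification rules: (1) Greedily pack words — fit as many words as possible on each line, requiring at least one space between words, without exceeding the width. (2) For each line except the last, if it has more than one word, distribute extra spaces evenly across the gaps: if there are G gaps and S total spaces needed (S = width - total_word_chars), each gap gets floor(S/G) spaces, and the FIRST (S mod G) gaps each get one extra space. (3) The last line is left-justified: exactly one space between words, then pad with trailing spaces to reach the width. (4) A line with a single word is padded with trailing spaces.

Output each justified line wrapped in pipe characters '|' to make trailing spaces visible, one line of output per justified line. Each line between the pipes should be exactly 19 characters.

Line 1: ['dirty', 'open', 'at'] (min_width=13, slack=6)
Line 2: ['security', 'run', 'matrix'] (min_width=19, slack=0)
Line 3: ['snow', 'ocean', 'open'] (min_width=15, slack=4)
Line 4: ['fire', 'bus', 'so', 'give'] (min_width=16, slack=3)
Line 5: ['keyboard', 'go', 'with'] (min_width=16, slack=3)

Answer: |dirty    open    at|
|security run matrix|
|snow   ocean   open|
|fire  bus  so  give|
|keyboard go with   |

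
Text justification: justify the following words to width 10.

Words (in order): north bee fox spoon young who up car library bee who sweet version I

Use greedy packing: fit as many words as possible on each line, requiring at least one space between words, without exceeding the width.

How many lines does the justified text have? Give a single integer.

Line 1: ['north', 'bee'] (min_width=9, slack=1)
Line 2: ['fox', 'spoon'] (min_width=9, slack=1)
Line 3: ['young', 'who'] (min_width=9, slack=1)
Line 4: ['up', 'car'] (min_width=6, slack=4)
Line 5: ['library'] (min_width=7, slack=3)
Line 6: ['bee', 'who'] (min_width=7, slack=3)
Line 7: ['sweet'] (min_width=5, slack=5)
Line 8: ['version', 'I'] (min_width=9, slack=1)
Total lines: 8

Answer: 8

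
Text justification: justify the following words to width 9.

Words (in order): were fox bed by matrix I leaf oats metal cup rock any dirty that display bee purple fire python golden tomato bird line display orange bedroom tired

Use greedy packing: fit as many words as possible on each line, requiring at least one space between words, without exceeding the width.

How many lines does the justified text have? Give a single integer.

Answer: 20

Derivation:
Line 1: ['were', 'fox'] (min_width=8, slack=1)
Line 2: ['bed', 'by'] (min_width=6, slack=3)
Line 3: ['matrix', 'I'] (min_width=8, slack=1)
Line 4: ['leaf', 'oats'] (min_width=9, slack=0)
Line 5: ['metal', 'cup'] (min_width=9, slack=0)
Line 6: ['rock', 'any'] (min_width=8, slack=1)
Line 7: ['dirty'] (min_width=5, slack=4)
Line 8: ['that'] (min_width=4, slack=5)
Line 9: ['display'] (min_width=7, slack=2)
Line 10: ['bee'] (min_width=3, slack=6)
Line 11: ['purple'] (min_width=6, slack=3)
Line 12: ['fire'] (min_width=4, slack=5)
Line 13: ['python'] (min_width=6, slack=3)
Line 14: ['golden'] (min_width=6, slack=3)
Line 15: ['tomato'] (min_width=6, slack=3)
Line 16: ['bird', 'line'] (min_width=9, slack=0)
Line 17: ['display'] (min_width=7, slack=2)
Line 18: ['orange'] (min_width=6, slack=3)
Line 19: ['bedroom'] (min_width=7, slack=2)
Line 20: ['tired'] (min_width=5, slack=4)
Total lines: 20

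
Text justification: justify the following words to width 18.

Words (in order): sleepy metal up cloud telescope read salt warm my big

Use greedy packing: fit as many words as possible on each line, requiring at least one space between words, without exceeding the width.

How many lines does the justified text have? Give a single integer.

Answer: 4

Derivation:
Line 1: ['sleepy', 'metal', 'up'] (min_width=15, slack=3)
Line 2: ['cloud', 'telescope'] (min_width=15, slack=3)
Line 3: ['read', 'salt', 'warm', 'my'] (min_width=17, slack=1)
Line 4: ['big'] (min_width=3, slack=15)
Total lines: 4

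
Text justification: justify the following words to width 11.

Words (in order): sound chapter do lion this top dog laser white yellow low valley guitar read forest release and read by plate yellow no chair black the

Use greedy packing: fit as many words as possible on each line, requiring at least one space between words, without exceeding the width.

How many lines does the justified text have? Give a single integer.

Answer: 15

Derivation:
Line 1: ['sound'] (min_width=5, slack=6)
Line 2: ['chapter', 'do'] (min_width=10, slack=1)
Line 3: ['lion', 'this'] (min_width=9, slack=2)
Line 4: ['top', 'dog'] (min_width=7, slack=4)
Line 5: ['laser', 'white'] (min_width=11, slack=0)
Line 6: ['yellow', 'low'] (min_width=10, slack=1)
Line 7: ['valley'] (min_width=6, slack=5)
Line 8: ['guitar', 'read'] (min_width=11, slack=0)
Line 9: ['forest'] (min_width=6, slack=5)
Line 10: ['release', 'and'] (min_width=11, slack=0)
Line 11: ['read', 'by'] (min_width=7, slack=4)
Line 12: ['plate'] (min_width=5, slack=6)
Line 13: ['yellow', 'no'] (min_width=9, slack=2)
Line 14: ['chair', 'black'] (min_width=11, slack=0)
Line 15: ['the'] (min_width=3, slack=8)
Total lines: 15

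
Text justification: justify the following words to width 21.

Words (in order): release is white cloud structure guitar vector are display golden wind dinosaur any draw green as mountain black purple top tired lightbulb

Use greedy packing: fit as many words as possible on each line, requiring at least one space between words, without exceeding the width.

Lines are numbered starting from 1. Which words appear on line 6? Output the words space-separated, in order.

Line 1: ['release', 'is', 'white'] (min_width=16, slack=5)
Line 2: ['cloud', 'structure'] (min_width=15, slack=6)
Line 3: ['guitar', 'vector', 'are'] (min_width=17, slack=4)
Line 4: ['display', 'golden', 'wind'] (min_width=19, slack=2)
Line 5: ['dinosaur', 'any', 'draw'] (min_width=17, slack=4)
Line 6: ['green', 'as', 'mountain'] (min_width=17, slack=4)
Line 7: ['black', 'purple', 'top'] (min_width=16, slack=5)
Line 8: ['tired', 'lightbulb'] (min_width=15, slack=6)

Answer: green as mountain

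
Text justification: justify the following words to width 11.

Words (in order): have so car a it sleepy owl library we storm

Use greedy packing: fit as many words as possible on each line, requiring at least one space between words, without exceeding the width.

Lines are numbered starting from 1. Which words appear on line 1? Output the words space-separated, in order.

Line 1: ['have', 'so', 'car'] (min_width=11, slack=0)
Line 2: ['a', 'it', 'sleepy'] (min_width=11, slack=0)
Line 3: ['owl', 'library'] (min_width=11, slack=0)
Line 4: ['we', 'storm'] (min_width=8, slack=3)

Answer: have so car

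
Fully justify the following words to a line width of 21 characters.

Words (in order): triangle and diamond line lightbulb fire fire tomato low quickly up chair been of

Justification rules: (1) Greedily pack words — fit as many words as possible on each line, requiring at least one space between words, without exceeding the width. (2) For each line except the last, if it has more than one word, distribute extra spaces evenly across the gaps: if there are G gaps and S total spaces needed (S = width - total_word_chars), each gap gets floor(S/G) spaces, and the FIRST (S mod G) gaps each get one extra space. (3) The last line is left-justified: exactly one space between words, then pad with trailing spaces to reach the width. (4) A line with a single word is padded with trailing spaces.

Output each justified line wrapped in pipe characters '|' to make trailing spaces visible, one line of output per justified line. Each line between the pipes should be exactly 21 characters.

Line 1: ['triangle', 'and', 'diamond'] (min_width=20, slack=1)
Line 2: ['line', 'lightbulb', 'fire'] (min_width=19, slack=2)
Line 3: ['fire', 'tomato', 'low'] (min_width=15, slack=6)
Line 4: ['quickly', 'up', 'chair', 'been'] (min_width=21, slack=0)
Line 5: ['of'] (min_width=2, slack=19)

Answer: |triangle  and diamond|
|line  lightbulb  fire|
|fire    tomato    low|
|quickly up chair been|
|of                   |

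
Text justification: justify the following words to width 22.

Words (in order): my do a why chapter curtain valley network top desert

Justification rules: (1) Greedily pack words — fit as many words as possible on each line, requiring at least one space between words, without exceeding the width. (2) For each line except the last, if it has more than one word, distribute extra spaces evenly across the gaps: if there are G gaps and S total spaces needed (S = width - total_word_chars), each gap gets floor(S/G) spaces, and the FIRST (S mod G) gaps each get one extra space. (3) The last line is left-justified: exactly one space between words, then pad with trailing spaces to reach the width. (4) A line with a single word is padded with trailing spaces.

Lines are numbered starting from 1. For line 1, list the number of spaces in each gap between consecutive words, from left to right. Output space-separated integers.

Line 1: ['my', 'do', 'a', 'why', 'chapter'] (min_width=19, slack=3)
Line 2: ['curtain', 'valley', 'network'] (min_width=22, slack=0)
Line 3: ['top', 'desert'] (min_width=10, slack=12)

Answer: 2 2 2 1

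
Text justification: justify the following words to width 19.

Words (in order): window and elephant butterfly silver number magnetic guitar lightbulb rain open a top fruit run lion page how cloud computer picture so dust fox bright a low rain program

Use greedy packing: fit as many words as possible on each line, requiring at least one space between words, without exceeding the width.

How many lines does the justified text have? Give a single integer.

Answer: 10

Derivation:
Line 1: ['window', 'and', 'elephant'] (min_width=19, slack=0)
Line 2: ['butterfly', 'silver'] (min_width=16, slack=3)
Line 3: ['number', 'magnetic'] (min_width=15, slack=4)
Line 4: ['guitar', 'lightbulb'] (min_width=16, slack=3)
Line 5: ['rain', 'open', 'a', 'top'] (min_width=15, slack=4)
Line 6: ['fruit', 'run', 'lion', 'page'] (min_width=19, slack=0)
Line 7: ['how', 'cloud', 'computer'] (min_width=18, slack=1)
Line 8: ['picture', 'so', 'dust', 'fox'] (min_width=19, slack=0)
Line 9: ['bright', 'a', 'low', 'rain'] (min_width=17, slack=2)
Line 10: ['program'] (min_width=7, slack=12)
Total lines: 10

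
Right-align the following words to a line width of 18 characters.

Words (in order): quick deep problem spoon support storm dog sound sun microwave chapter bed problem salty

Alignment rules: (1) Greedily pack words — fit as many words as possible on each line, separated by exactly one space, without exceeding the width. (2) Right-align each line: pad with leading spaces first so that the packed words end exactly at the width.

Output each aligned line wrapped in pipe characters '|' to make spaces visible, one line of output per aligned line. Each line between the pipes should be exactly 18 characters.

Answer: |quick deep problem|
|     spoon support|
|   storm dog sound|
|     sun microwave|
|       chapter bed|
|     problem salty|

Derivation:
Line 1: ['quick', 'deep', 'problem'] (min_width=18, slack=0)
Line 2: ['spoon', 'support'] (min_width=13, slack=5)
Line 3: ['storm', 'dog', 'sound'] (min_width=15, slack=3)
Line 4: ['sun', 'microwave'] (min_width=13, slack=5)
Line 5: ['chapter', 'bed'] (min_width=11, slack=7)
Line 6: ['problem', 'salty'] (min_width=13, slack=5)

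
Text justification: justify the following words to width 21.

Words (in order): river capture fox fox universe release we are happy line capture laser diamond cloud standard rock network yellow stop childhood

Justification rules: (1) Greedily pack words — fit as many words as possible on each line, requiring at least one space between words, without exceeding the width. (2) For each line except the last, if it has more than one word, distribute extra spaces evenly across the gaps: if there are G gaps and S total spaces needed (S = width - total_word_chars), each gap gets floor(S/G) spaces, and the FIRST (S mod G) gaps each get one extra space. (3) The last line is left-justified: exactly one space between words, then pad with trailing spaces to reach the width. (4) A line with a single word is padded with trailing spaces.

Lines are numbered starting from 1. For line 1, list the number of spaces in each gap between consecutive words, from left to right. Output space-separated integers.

Answer: 1 1 1

Derivation:
Line 1: ['river', 'capture', 'fox', 'fox'] (min_width=21, slack=0)
Line 2: ['universe', 'release', 'we'] (min_width=19, slack=2)
Line 3: ['are', 'happy', 'line'] (min_width=14, slack=7)
Line 4: ['capture', 'laser', 'diamond'] (min_width=21, slack=0)
Line 5: ['cloud', 'standard', 'rock'] (min_width=19, slack=2)
Line 6: ['network', 'yellow', 'stop'] (min_width=19, slack=2)
Line 7: ['childhood'] (min_width=9, slack=12)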